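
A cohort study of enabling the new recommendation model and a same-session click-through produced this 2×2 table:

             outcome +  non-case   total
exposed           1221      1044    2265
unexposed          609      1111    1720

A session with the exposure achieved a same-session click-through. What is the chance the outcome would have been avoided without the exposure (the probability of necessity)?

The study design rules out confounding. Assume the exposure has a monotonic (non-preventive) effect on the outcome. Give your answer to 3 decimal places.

p₁ = P(outcome | exposed) = 1221/2265 = 0.53907
p₀ = P(outcome | unexposed) = 609/1720 = 0.35407
Under exogeneity and monotonicity, PN = (p₁ − p₀)/p₁.
PN = (0.53907 − 0.35407) / 0.53907 ≈ 0.3432

PN ≈ 0.343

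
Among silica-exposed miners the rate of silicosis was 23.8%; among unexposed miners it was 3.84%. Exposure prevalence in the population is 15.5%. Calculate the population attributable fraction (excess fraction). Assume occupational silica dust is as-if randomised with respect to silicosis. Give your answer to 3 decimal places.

p₁ = 0.238, p₀ = 0.0384.
Overall risk P(Y=1) = π·p₁ + (1−π)·p₀ = 0.155×0.238 + 0.845×0.0384 = 0.069338.
Under exogeneity, PAF = [P(Y=1) − p₀] / P(Y=1).
PAF = (0.069338 − 0.0384) / 0.069338 ≈ 0.4462

PAF ≈ 0.446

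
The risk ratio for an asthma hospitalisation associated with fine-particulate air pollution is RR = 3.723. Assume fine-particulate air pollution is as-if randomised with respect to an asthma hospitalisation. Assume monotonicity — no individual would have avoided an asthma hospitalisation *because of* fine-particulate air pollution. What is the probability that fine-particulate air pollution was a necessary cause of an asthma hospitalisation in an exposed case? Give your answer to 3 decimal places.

Under exogeneity and monotonicity, PN = (RR − 1) / RR = 1 − 1/RR.
PN = (3.723 − 1) / 3.723 = 2.723 / 3.723 ≈ 0.7314

PN ≈ 0.731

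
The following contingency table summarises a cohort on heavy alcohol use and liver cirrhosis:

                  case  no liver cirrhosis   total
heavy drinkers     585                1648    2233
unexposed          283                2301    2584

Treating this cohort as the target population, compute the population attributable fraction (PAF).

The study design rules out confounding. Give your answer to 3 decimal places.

p₁ = P(outcome | exposed) = 585/2233 = 0.26198
p₀ = P(outcome | unexposed) = 283/2584 = 0.10952
Exposure prevalence π = 2233/4817 = 0.46357; overall risk P(Y=1) = 0.1802.
Under exogeneity, PAF = [P(Y=1) − p₀]/P(Y=1).
PAF = (0.1802 − 0.10952) / 0.1802 ≈ 0.3922

PAF ≈ 0.392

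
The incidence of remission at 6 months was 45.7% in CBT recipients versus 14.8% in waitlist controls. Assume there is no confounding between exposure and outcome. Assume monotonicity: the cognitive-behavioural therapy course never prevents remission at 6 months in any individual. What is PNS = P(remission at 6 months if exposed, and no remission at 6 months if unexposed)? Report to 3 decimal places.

PNS ≈ 0.309

p₁ = 0.457, p₀ = 0.148.
Under exogeneity and monotonicity, PNS = p₁ − p₀.
PNS = 0.457 − 0.148 = 0.309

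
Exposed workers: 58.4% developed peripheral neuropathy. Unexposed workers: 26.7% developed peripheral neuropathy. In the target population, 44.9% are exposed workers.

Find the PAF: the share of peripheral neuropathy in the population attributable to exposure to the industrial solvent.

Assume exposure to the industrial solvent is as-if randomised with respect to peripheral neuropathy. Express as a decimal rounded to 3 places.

PAF ≈ 0.348

p₁ = 0.584, p₀ = 0.267.
Overall risk P(Y=1) = π·p₁ + (1−π)·p₀ = 0.449×0.584 + 0.551×0.267 = 0.40933.
Under exogeneity, PAF = [P(Y=1) − p₀] / P(Y=1).
PAF = (0.40933 − 0.267) / 0.40933 ≈ 0.3477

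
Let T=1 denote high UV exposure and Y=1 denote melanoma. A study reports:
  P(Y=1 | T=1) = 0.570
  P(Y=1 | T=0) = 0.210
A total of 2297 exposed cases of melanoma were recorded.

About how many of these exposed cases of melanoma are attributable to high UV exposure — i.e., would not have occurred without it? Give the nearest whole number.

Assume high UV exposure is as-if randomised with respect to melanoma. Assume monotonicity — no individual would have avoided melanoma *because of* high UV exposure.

Let p₁ = 0.57, p₀ = 0.21.
PN = (p₁ − p₀)/p₁ = (0.57 − 0.21) / 0.57 ≈ 0.63158.
Attributable cases ≈ PN × (exposed cases) = 0.63158 × 2297 ≈ 1450.74.

about 1451 cases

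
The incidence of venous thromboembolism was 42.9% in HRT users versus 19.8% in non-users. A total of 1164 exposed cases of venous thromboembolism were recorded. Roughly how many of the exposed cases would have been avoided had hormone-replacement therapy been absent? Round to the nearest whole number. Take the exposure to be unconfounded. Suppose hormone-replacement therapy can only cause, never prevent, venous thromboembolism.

about 627 cases

p₁ = 0.429, p₀ = 0.198.
PN = (p₁ − p₀)/p₁ = (0.429 − 0.198) / 0.429 ≈ 0.53846.
Attributable cases ≈ PN × (exposed cases) = 0.53846 × 1164 ≈ 626.77.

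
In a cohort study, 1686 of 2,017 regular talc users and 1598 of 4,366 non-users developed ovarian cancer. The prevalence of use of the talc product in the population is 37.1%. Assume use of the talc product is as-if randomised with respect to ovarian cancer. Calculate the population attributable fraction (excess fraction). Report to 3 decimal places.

PAF ≈ 0.323

p₁ = P(outcome | exposed) = 1686/2017 = 0.83589
p₀ = P(outcome | unexposed) = 1598/4366 = 0.36601
Overall risk P(Y=1) = π·p₁ + (1−π)·p₀ = 0.371×0.83589 + 0.629×0.36601 = 0.54034.
Under exogeneity, PAF = [P(Y=1) − p₀] / P(Y=1).
PAF = (0.54034 − 0.36601) / 0.54034 ≈ 0.3226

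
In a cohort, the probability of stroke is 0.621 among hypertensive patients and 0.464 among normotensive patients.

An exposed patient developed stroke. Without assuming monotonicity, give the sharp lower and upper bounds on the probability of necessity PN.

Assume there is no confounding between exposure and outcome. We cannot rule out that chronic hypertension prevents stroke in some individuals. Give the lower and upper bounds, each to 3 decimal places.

0.253 ≤ PN ≤ 0.863

Let p₁ = 0.621, p₀ = 0.464.
Under exogeneity alone the bounds on PN are max{0,(p₁−p₀)/p₁} ≤ PN ≤ min{1,(1−p₀)/p₁}.
  lower = (p₁ − p₀)/p₁ = 0.157 / 0.621 ≈ 0.2528
  upper = min{1, (1 − p₀)/p₁} = 0.536 / 0.621 ≈ 0.8631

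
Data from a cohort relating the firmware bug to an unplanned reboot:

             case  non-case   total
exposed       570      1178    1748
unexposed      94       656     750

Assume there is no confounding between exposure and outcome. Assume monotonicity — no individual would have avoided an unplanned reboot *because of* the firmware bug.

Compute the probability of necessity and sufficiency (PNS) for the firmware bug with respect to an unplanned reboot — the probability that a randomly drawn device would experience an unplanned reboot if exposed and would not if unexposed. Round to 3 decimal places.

PNS ≈ 0.201

p₁ = P(outcome | exposed) = 570/1748 = 0.32609
p₀ = P(outcome | unexposed) = 94/750 = 0.12533
Under exogeneity and monotonicity, PNS = p₁ − p₀.
PNS = 0.32609 − 0.12533 = 0.20075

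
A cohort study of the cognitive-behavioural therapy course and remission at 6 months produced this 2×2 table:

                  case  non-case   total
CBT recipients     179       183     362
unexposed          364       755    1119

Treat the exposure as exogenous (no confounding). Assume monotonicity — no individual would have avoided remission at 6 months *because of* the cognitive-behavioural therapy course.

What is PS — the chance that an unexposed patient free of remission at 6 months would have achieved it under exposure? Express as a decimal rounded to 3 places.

PS ≈ 0.251

p₁ = P(outcome | exposed) = 179/362 = 0.49448
p₀ = P(outcome | unexposed) = 364/1119 = 0.32529
Under exogeneity and monotonicity, PS = (p₁ − p₀)/(1 − p₀).
PS = (0.49448 − 0.32529) / 0.67471 ≈ 0.2508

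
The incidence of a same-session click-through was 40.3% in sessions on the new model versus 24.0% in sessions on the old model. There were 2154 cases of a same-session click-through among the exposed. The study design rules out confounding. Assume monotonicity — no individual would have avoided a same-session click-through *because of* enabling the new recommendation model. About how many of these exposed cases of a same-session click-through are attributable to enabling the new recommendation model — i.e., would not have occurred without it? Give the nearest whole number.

p₁ = 0.403, p₀ = 0.24.
PN = (p₁ − p₀)/p₁ = (0.403 − 0.24) / 0.403 ≈ 0.40447.
Attributable cases ≈ PN × (exposed cases) = 0.40447 × 2154 ≈ 871.22.

about 871 cases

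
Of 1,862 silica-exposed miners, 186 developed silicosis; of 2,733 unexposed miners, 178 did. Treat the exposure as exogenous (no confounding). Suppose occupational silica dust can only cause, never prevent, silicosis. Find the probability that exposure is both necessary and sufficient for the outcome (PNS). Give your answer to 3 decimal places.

PNS ≈ 0.035

p₁ = P(outcome | exposed) = 186/1862 = 0.099893
p₀ = P(outcome | unexposed) = 178/2733 = 0.06513
Under exogeneity and monotonicity, PNS = p₁ − p₀.
PNS = 0.099893 − 0.06513 = 0.034763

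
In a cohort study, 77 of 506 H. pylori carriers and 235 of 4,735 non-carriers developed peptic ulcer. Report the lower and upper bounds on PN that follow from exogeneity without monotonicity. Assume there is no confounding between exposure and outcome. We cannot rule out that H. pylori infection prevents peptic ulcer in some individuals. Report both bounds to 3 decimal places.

p₁ = P(outcome | exposed) = 77/506 = 0.15217
p₀ = P(outcome | unexposed) = 235/4735 = 0.04963
Under exogeneity alone the bounds on PN are max{0,(p₁−p₀)/p₁} ≤ PN ≤ min{1,(1−p₀)/p₁}.
  lower = (p₁ − p₀)/p₁ = 0.10254 / 0.15217 ≈ 0.6739
  upper = min{1, (1 − p₀)/p₁} = 0.95037 / 0.15217 ≈ 6.2453 → capped at 1

0.674 ≤ PN ≤ 1.000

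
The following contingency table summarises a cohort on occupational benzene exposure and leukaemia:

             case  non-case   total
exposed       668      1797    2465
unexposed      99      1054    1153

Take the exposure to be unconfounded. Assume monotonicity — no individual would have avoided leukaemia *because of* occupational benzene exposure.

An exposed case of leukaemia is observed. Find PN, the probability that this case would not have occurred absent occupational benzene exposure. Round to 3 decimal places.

PN ≈ 0.683

p₁ = P(outcome | exposed) = 668/2465 = 0.27099
p₀ = P(outcome | unexposed) = 99/1153 = 0.085863
Under exogeneity and monotonicity, PN = (p₁ − p₀) / p₁.
PN = (0.27099 − 0.085863) / 0.27099 = 0.18513 / 0.27099 ≈ 0.6832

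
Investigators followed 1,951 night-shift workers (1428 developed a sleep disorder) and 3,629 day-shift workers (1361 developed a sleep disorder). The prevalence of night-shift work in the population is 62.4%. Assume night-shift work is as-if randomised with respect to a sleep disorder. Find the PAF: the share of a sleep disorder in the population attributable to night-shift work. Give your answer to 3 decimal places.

p₁ = P(outcome | exposed) = 1428/1951 = 0.73193
p₀ = P(outcome | unexposed) = 1361/3629 = 0.37503
Overall risk P(Y=1) = π·p₁ + (1−π)·p₀ = 0.624×0.73193 + 0.376×0.37503 = 0.59774.
Under exogeneity, PAF = [P(Y=1) − p₀] / P(Y=1).
PAF = (0.59774 − 0.37503) / 0.59774 ≈ 0.3726

PAF ≈ 0.373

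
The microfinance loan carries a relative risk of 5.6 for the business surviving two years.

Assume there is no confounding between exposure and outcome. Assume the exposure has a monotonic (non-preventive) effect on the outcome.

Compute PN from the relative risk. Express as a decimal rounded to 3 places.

Under exogeneity and monotonicity, PN = (RR − 1) / RR = 1 − 1/RR.
PN = (5.6 − 1) / 5.6 = 4.6 / 5.6 ≈ 0.8214

PN ≈ 0.821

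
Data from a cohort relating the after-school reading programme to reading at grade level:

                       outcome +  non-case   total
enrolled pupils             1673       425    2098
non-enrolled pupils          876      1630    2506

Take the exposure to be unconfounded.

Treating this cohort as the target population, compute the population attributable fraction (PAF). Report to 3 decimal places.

PAF ≈ 0.369

p₁ = P(outcome | exposed) = 1673/2098 = 0.79743
p₀ = P(outcome | unexposed) = 876/2506 = 0.34956
Exposure prevalence π = 2098/4604 = 0.45569; overall risk P(Y=1) = 0.55365.
Under exogeneity, PAF = [P(Y=1) − p₀]/P(Y=1).
PAF = (0.55365 − 0.34956) / 0.55365 ≈ 0.3686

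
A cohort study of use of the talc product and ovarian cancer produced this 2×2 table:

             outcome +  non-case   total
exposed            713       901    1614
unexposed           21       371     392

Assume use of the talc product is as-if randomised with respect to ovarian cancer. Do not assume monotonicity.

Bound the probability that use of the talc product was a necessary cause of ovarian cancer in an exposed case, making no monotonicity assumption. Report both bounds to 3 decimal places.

0.879 ≤ PN ≤ 1.000

p₁ = P(outcome | exposed) = 713/1614 = 0.44176
p₀ = P(outcome | unexposed) = 21/392 = 0.053571
Under exogeneity alone the bounds on PN are max{0,(p₁−p₀)/p₁} ≤ PN ≤ min{1,(1−p₀)/p₁}.
  lower = (p₁ − p₀)/p₁ = 0.38819 / 0.44176 ≈ 0.8787
  upper = min{1, (1 − p₀)/p₁} = 0.94643 / 0.44176 ≈ 2.1424 → capped at 1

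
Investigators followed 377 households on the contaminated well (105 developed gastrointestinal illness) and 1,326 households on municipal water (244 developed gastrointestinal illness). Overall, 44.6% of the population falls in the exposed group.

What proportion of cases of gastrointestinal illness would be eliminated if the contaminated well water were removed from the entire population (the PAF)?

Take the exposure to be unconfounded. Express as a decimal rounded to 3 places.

PAF ≈ 0.186

p₁ = P(outcome | exposed) = 105/377 = 0.27851
p₀ = P(outcome | unexposed) = 244/1326 = 0.18401
Overall risk P(Y=1) = π·p₁ + (1−π)·p₀ = 0.446×0.27851 + 0.554×0.18401 = 0.22616.
Under exogeneity, PAF = [P(Y=1) − p₀] / P(Y=1).
PAF = (0.22616 − 0.18401) / 0.22616 ≈ 0.1864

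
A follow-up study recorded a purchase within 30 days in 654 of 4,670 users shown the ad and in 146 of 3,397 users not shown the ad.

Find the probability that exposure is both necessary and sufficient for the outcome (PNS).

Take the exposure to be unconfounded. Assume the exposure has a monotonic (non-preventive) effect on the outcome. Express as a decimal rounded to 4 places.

p₁ = P(outcome | exposed) = 654/4670 = 0.14004
p₀ = P(outcome | unexposed) = 146/3397 = 0.042979
Under exogeneity and monotonicity, PNS = p₁ − p₀.
PNS = 0.14004 − 0.042979 = 0.097064

PNS ≈ 0.0971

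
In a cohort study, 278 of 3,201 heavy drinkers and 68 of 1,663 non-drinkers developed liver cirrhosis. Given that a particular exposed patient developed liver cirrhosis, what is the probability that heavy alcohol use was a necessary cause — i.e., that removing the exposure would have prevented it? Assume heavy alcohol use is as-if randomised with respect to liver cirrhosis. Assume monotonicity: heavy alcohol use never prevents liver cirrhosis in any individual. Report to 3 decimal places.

p₁ = P(outcome | exposed) = 278/3201 = 0.086848
p₀ = P(outcome | unexposed) = 68/1663 = 0.04089
Under exogeneity and monotonicity, PN = (p₁ − p₀) / p₁.
PN = (0.086848 − 0.04089) / 0.086848 = 0.045958 / 0.086848 ≈ 0.5292

PN ≈ 0.529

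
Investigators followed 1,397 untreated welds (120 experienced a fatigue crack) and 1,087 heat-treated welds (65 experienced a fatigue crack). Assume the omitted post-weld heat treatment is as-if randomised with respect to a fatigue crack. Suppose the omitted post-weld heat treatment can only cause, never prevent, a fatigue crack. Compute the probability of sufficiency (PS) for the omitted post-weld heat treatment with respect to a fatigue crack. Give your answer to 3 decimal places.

PS ≈ 0.028

p₁ = P(outcome | exposed) = 120/1397 = 0.085898
p₀ = P(outcome | unexposed) = 65/1087 = 0.059798
Under exogeneity and monotonicity, PS = (p₁ − p₀) / (1 − p₀).
PS = (0.085898 − 0.059798) / (1 − 0.059798) = 0.026101 / 0.9402 ≈ 0.0278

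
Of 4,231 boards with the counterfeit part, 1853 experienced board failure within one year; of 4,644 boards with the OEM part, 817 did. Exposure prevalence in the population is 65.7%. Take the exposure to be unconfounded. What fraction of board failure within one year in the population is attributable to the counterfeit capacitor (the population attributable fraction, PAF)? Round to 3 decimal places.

PAF ≈ 0.495

p₁ = P(outcome | exposed) = 1853/4231 = 0.43796
p₀ = P(outcome | unexposed) = 817/4644 = 0.17593
Overall risk P(Y=1) = π·p₁ + (1−π)·p₀ = 0.657×0.43796 + 0.343×0.17593 = 0.34808.
Under exogeneity, PAF = [P(Y=1) − p₀] / P(Y=1).
PAF = (0.34808 − 0.17593) / 0.34808 ≈ 0.4946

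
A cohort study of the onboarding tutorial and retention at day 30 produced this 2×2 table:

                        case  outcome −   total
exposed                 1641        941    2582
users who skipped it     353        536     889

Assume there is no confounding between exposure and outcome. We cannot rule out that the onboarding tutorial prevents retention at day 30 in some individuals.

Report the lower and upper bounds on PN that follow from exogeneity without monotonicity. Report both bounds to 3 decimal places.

p₁ = P(outcome | exposed) = 1641/2582 = 0.63555
p₀ = P(outcome | unexposed) = 353/889 = 0.39708
Under exogeneity alone the bounds on PN are max{0,(p₁−p₀)/p₁} ≤ PN ≤ min{1,(1−p₀)/p₁}.
  lower = (p₁ − p₀)/p₁ = 0.23848 / 0.63555 ≈ 0.3752
  upper = min{1, (1 − p₀)/p₁} = 0.60292 / 0.63555 ≈ 0.9487

0.375 ≤ PN ≤ 0.949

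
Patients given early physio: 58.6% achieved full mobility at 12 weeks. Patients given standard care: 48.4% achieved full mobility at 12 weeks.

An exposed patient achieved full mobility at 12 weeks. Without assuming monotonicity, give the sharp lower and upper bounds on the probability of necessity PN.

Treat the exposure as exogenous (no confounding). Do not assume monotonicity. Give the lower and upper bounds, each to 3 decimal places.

0.174 ≤ PN ≤ 0.881

p₁ = 0.586, p₀ = 0.484.
Under exogeneity alone the bounds on PN are max{0,(p₁−p₀)/p₁} ≤ PN ≤ min{1,(1−p₀)/p₁}.
  lower = (p₁ − p₀)/p₁ = 0.102 / 0.586 ≈ 0.1741
  upper = min{1, (1 − p₀)/p₁} = 0.516 / 0.586 ≈ 0.8805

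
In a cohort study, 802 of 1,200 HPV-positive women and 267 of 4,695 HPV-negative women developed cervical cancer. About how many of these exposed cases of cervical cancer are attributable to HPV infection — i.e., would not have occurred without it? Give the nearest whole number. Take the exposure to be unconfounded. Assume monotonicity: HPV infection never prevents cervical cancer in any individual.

p₁ = P(outcome | exposed) = 802/1200 = 0.66833
p₀ = P(outcome | unexposed) = 267/4695 = 0.056869
PN = (p₁ − p₀)/p₁ = (0.66833 − 0.056869) / 0.66833 ≈ 0.91491.
Attributable cases ≈ PN × (exposed cases) = 0.91491 × 802 ≈ 733.76.

about 734 cases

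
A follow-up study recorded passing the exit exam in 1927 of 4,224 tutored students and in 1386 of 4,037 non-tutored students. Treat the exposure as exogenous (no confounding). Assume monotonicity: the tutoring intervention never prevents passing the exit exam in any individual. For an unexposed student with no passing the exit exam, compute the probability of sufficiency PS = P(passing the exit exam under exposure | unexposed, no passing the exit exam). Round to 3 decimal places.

p₁ = P(outcome | exposed) = 1927/4224 = 0.4562
p₀ = P(outcome | unexposed) = 1386/4037 = 0.34332
Under exogeneity and monotonicity, PS = (p₁ − p₀) / (1 − p₀).
PS = (0.4562 − 0.34332) / (1 − 0.34332) = 0.11288 / 0.65668 ≈ 0.1719

PS ≈ 0.172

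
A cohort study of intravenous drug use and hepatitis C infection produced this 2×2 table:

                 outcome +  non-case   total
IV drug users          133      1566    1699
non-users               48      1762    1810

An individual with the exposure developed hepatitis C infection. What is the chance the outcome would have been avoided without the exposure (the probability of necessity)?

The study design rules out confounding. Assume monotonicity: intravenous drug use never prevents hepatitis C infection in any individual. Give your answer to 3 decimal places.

p₁ = P(outcome | exposed) = 133/1699 = 0.078281
p₀ = P(outcome | unexposed) = 48/1810 = 0.026519
Under exogeneity and monotonicity, PN = (p₁ − p₀) / p₁.
PN = (0.078281 − 0.026519) / 0.078281 = 0.051762 / 0.078281 ≈ 0.6612

PN ≈ 0.661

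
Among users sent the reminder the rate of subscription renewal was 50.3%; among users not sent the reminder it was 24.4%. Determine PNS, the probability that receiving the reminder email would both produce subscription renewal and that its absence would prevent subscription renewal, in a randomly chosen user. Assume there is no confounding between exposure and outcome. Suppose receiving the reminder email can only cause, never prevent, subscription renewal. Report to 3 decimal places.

PNS ≈ 0.259

p₁ = 0.503, p₀ = 0.244.
Under exogeneity and monotonicity, PNS = p₁ − p₀.
PNS = 0.503 − 0.244 = 0.259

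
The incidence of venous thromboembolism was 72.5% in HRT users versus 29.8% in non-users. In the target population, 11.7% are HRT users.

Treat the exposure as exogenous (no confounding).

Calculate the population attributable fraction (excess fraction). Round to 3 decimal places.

p₁ = 0.725, p₀ = 0.298.
Overall risk P(Y=1) = π·p₁ + (1−π)·p₀ = 0.117×0.725 + 0.883×0.298 = 0.34796.
Under exogeneity, PAF = [P(Y=1) − p₀] / P(Y=1).
PAF = (0.34796 − 0.298) / 0.34796 ≈ 0.1436

PAF ≈ 0.144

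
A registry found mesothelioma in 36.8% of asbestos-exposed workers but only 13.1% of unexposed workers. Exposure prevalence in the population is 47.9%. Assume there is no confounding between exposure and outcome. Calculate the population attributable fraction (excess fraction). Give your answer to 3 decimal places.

PAF ≈ 0.464

p₁ = 0.368, p₀ = 0.131.
Overall risk P(Y=1) = π·p₁ + (1−π)·p₀ = 0.479×0.368 + 0.521×0.131 = 0.24452.
Under exogeneity, PAF = [P(Y=1) − p₀] / P(Y=1).
PAF = (0.24452 − 0.131) / 0.24452 ≈ 0.4643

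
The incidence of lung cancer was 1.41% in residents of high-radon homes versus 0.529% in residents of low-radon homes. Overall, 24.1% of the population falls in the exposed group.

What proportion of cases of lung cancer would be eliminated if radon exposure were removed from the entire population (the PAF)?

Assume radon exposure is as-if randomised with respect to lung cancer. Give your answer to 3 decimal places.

PAF ≈ 0.286

p₁ = 0.0141, p₀ = 0.00529.
Overall risk P(Y=1) = π·p₁ + (1−π)·p₀ = 0.241×0.0141 + 0.759×0.00529 = 0.0074132.
Under exogeneity, PAF = [P(Y=1) − p₀] / P(Y=1).
PAF = (0.0074132 − 0.00529) / 0.0074132 ≈ 0.2864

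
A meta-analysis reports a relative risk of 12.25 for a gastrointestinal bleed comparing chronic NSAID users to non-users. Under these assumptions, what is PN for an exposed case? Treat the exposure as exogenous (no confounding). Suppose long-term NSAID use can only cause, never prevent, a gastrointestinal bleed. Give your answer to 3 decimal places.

PN ≈ 0.918

Under exogeneity and monotonicity, PN = (RR − 1) / RR = 1 − 1/RR.
PN = (12.25 − 1) / 12.25 = 11.25 / 12.25 ≈ 0.9184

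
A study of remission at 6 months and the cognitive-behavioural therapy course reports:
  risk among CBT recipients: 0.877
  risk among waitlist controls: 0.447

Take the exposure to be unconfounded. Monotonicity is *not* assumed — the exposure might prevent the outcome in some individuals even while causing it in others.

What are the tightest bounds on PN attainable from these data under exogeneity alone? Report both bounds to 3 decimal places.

0.490 ≤ PN ≤ 0.631

Let p₁ = 0.877, p₀ = 0.447.
Under exogeneity alone the bounds on PN are max{0,(p₁−p₀)/p₁} ≤ PN ≤ min{1,(1−p₀)/p₁}.
  lower = (p₁ − p₀)/p₁ = 0.43 / 0.877 ≈ 0.4903
  upper = min{1, (1 − p₀)/p₁} = 0.553 / 0.877 ≈ 0.6306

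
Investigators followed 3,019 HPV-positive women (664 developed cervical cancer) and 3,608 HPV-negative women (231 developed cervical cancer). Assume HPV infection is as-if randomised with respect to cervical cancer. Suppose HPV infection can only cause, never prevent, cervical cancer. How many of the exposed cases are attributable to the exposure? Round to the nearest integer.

p₁ = P(outcome | exposed) = 664/3019 = 0.21994
p₀ = P(outcome | unexposed) = 231/3608 = 0.064024
PN = (p₁ − p₀)/p₁ = (0.21994 − 0.064024) / 0.21994 ≈ 0.70890.
Attributable cases ≈ PN × (exposed cases) = 0.70890 × 664 ≈ 470.71.

about 471 cases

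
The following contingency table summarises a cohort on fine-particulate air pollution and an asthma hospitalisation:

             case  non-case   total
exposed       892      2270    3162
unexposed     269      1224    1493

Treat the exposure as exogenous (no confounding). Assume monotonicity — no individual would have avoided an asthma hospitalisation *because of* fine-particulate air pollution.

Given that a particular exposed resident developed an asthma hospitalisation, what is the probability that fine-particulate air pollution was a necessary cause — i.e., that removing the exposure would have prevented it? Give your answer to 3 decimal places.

PN ≈ 0.361

p₁ = P(outcome | exposed) = 892/3162 = 0.2821
p₀ = P(outcome | unexposed) = 269/1493 = 0.18017
Under exogeneity and monotonicity, PN = (p₁ − p₀) / p₁.
PN = (0.2821 − 0.18017) / 0.2821 = 0.10193 / 0.2821 ≈ 0.3613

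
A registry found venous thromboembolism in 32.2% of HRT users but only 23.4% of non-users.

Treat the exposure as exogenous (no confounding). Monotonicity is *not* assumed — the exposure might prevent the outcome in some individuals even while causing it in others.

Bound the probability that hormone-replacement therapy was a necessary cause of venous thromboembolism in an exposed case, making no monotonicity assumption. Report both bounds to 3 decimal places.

0.273 ≤ PN ≤ 1.000

p₁ = 0.322, p₀ = 0.234.
Under exogeneity alone the bounds on PN are max{0,(p₁−p₀)/p₁} ≤ PN ≤ min{1,(1−p₀)/p₁}.
  lower = (p₁ − p₀)/p₁ = 0.088 / 0.322 ≈ 0.2733
  upper = min{1, (1 − p₀)/p₁} = 0.766 / 0.322 ≈ 2.3789 → capped at 1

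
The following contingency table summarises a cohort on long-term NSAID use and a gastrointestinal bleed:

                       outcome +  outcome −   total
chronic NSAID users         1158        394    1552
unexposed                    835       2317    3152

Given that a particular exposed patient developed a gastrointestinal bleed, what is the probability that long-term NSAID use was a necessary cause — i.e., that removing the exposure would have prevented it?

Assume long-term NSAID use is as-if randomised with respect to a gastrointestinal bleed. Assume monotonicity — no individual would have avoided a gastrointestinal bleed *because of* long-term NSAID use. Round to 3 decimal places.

PN ≈ 0.645

p₁ = P(outcome | exposed) = 1158/1552 = 0.74613
p₀ = P(outcome | unexposed) = 835/3152 = 0.26491
Under exogeneity and monotonicity, PN = (p₁ − p₀)/p₁.
PN = (0.74613 − 0.26491) / 0.74613 ≈ 0.6450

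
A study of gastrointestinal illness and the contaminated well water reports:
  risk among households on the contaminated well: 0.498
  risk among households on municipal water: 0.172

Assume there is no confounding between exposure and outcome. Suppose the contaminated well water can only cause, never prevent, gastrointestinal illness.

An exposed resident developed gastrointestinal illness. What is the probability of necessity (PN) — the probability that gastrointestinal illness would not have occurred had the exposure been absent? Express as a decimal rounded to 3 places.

Let p₁ = 0.498, p₀ = 0.172.
Under exogeneity and monotonicity, PN = (p₁ − p₀) / p₁.
PN = (0.498 − 0.172) / 0.498 = 0.326 / 0.498 ≈ 0.6546

PN ≈ 0.655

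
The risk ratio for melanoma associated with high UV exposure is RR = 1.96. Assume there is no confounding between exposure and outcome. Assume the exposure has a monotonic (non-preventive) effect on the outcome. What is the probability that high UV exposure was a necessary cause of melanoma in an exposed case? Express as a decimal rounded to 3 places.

Under exogeneity and monotonicity, PN = (RR − 1) / RR = 1 − 1/RR.
PN = (1.96 − 1) / 1.96 = 0.96 / 1.96 ≈ 0.4898

PN ≈ 0.490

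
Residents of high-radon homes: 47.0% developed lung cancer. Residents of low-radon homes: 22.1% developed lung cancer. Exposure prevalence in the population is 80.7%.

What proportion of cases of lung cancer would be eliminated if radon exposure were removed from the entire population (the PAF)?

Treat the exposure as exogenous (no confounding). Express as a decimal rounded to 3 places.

p₁ = 0.47, p₀ = 0.221.
Overall risk P(Y=1) = π·p₁ + (1−π)·p₀ = 0.807×0.47 + 0.193×0.221 = 0.42194.
Under exogeneity, PAF = [P(Y=1) − p₀] / P(Y=1).
PAF = (0.42194 − 0.221) / 0.42194 ≈ 0.4762

PAF ≈ 0.476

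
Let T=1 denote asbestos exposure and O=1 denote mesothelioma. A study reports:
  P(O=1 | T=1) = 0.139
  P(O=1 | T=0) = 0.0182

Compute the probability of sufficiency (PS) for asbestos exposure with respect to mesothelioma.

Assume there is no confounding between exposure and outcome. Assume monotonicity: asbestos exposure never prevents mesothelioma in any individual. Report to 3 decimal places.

PS ≈ 0.123

Let p₁ = 0.139, p₀ = 0.0182.
Under exogeneity and monotonicity, PS = (p₁ − p₀) / (1 − p₀).
PS = (0.139 − 0.0182) / (1 − 0.0182) = 0.1208 / 0.9818 ≈ 0.1230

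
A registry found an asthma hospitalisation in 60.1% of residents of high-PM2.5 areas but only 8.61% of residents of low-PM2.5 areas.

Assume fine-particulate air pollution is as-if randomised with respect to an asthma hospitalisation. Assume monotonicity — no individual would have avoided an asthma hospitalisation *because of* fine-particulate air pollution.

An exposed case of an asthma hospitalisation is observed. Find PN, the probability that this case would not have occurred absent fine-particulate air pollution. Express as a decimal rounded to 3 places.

PN ≈ 0.857

p₁ = 0.601, p₀ = 0.0861.
Under exogeneity and monotonicity, PN = (p₁ − p₀) / p₁.
PN = (0.601 − 0.0861) / 0.601 = 0.5149 / 0.601 ≈ 0.8567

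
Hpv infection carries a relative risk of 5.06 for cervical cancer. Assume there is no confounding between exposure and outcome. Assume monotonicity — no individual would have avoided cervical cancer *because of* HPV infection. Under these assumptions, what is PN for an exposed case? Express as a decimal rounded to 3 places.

PN ≈ 0.802

Under exogeneity and monotonicity, PN = (RR − 1) / RR = 1 − 1/RR.
PN = (5.06 − 1) / 5.06 = 4.06 / 5.06 ≈ 0.8024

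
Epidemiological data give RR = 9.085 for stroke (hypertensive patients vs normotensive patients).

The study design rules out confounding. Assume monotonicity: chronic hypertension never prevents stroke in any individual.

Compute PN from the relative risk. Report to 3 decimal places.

PN ≈ 0.890

Under exogeneity and monotonicity, PN = (RR − 1) / RR = 1 − 1/RR.
PN = (9.085 − 1) / 9.085 = 8.085 / 9.085 ≈ 0.8899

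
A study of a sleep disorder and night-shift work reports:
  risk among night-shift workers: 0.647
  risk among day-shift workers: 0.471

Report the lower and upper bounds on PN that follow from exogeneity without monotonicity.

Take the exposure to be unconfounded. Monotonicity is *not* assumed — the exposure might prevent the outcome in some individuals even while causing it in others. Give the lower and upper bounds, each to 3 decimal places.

0.272 ≤ PN ≤ 0.818

Let p₁ = 0.647, p₀ = 0.471.
Under exogeneity alone the bounds on PN are max{0,(p₁−p₀)/p₁} ≤ PN ≤ min{1,(1−p₀)/p₁}.
  lower = (p₁ − p₀)/p₁ = 0.176 / 0.647 ≈ 0.2720
  upper = min{1, (1 − p₀)/p₁} = 0.529 / 0.647 ≈ 0.8176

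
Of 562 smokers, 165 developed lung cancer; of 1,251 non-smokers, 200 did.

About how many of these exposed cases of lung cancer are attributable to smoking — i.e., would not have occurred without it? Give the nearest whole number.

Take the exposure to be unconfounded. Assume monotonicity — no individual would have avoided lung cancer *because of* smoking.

about 75 cases

p₁ = P(outcome | exposed) = 165/562 = 0.29359
p₀ = P(outcome | unexposed) = 200/1251 = 0.15987
PN = (p₁ − p₀)/p₁ = (0.29359 − 0.15987) / 0.29359 ≈ 0.45547.
Attributable cases ≈ PN × (exposed cases) = 0.45547 × 165 ≈ 75.15.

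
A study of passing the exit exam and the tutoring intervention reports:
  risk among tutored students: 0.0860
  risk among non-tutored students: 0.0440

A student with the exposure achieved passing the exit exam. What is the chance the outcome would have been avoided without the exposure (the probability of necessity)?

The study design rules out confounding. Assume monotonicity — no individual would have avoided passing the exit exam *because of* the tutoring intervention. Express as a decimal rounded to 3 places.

Let p₁ = 0.086, p₀ = 0.044.
Under exogeneity and monotonicity, PN = (p₁ − p₀) / p₁.
PN = (0.086 − 0.044) / 0.086 = 0.042 / 0.086 ≈ 0.4884

PN ≈ 0.488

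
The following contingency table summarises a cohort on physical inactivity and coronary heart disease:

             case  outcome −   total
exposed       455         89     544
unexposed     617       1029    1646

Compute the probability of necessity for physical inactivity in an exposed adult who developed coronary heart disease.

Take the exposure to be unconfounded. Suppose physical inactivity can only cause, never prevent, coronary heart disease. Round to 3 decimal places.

p₁ = P(outcome | exposed) = 455/544 = 0.8364
p₀ = P(outcome | unexposed) = 617/1646 = 0.37485
Under exogeneity and monotonicity, PN = (p₁ − p₀) / p₁.
PN = (0.8364 − 0.37485) / 0.8364 = 0.46155 / 0.8364 ≈ 0.5518

PN ≈ 0.552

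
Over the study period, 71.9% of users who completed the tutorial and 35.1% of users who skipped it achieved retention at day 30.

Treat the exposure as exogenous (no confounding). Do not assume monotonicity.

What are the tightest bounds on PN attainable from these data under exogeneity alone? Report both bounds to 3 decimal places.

0.512 ≤ PN ≤ 0.903

p₁ = 0.719, p₀ = 0.351.
Under exogeneity alone the bounds on PN are max{0,(p₁−p₀)/p₁} ≤ PN ≤ min{1,(1−p₀)/p₁}.
  lower = (p₁ − p₀)/p₁ = 0.368 / 0.719 ≈ 0.5118
  upper = min{1, (1 − p₀)/p₁} = 0.649 / 0.719 ≈ 0.9026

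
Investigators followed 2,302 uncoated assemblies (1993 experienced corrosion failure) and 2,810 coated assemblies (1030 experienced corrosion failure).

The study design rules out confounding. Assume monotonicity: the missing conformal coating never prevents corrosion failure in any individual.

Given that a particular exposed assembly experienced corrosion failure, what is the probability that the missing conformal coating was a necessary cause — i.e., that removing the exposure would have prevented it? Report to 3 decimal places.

PN ≈ 0.577

p₁ = P(outcome | exposed) = 1993/2302 = 0.86577
p₀ = P(outcome | unexposed) = 1030/2810 = 0.36655
Under exogeneity and monotonicity, PN = (p₁ − p₀) / p₁.
PN = (0.86577 − 0.36655) / 0.86577 = 0.49922 / 0.86577 ≈ 0.5766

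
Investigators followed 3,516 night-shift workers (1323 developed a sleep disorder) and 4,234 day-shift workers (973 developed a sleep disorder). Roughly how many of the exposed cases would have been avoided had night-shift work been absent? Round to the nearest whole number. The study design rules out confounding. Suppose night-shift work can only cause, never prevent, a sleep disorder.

about 515 cases

p₁ = P(outcome | exposed) = 1323/3516 = 0.37628
p₀ = P(outcome | unexposed) = 973/4234 = 0.22981
PN = (p₁ − p₀)/p₁ = (0.37628 − 0.22981) / 0.37628 ≈ 0.38927.
Attributable cases ≈ PN × (exposed cases) = 0.38927 × 1323 ≈ 515.00.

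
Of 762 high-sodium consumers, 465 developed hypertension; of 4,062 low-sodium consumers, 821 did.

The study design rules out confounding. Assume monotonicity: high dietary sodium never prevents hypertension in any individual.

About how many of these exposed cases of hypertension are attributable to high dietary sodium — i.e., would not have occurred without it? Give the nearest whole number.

p₁ = P(outcome | exposed) = 465/762 = 0.61024
p₀ = P(outcome | unexposed) = 821/4062 = 0.20212
PN = (p₁ − p₀)/p₁ = (0.61024 − 0.20212) / 0.61024 ≈ 0.66879.
Attributable cases ≈ PN × (exposed cases) = 0.66879 × 465 ≈ 310.99.

about 311 cases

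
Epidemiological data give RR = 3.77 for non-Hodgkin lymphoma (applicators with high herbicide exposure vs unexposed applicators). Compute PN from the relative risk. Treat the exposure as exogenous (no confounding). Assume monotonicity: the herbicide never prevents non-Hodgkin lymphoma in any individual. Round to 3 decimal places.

Under exogeneity and monotonicity, PN = (RR − 1) / RR = 1 − 1/RR.
PN = (3.77 − 1) / 3.77 = 2.77 / 3.77 ≈ 0.7347

PN ≈ 0.735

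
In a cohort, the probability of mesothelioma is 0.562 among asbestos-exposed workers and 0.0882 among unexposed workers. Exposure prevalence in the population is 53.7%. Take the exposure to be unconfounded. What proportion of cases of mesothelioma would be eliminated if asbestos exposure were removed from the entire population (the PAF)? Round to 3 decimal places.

Let p₁ = 0.562, p₀ = 0.0882.
Overall risk P(Y=1) = π·p₁ + (1−π)·p₀ = 0.537×0.562 + 0.463×0.0882 = 0.34263.
Under exogeneity, PAF = [P(Y=1) − p₀] / P(Y=1).
PAF = (0.34263 − 0.0882) / 0.34263 ≈ 0.7426

PAF ≈ 0.743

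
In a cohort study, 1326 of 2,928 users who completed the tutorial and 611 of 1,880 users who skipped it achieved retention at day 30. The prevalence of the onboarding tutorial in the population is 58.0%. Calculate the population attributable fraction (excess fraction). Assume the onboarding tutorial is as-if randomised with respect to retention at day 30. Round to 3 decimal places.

p₁ = P(outcome | exposed) = 1326/2928 = 0.45287
p₀ = P(outcome | unexposed) = 611/1880 = 0.325
Overall risk P(Y=1) = π·p₁ + (1−π)·p₀ = 0.58×0.45287 + 0.42×0.325 = 0.39916.
Under exogeneity, PAF = [P(Y=1) − p₀] / P(Y=1).
PAF = (0.39916 − 0.325) / 0.39916 ≈ 0.1858

PAF ≈ 0.186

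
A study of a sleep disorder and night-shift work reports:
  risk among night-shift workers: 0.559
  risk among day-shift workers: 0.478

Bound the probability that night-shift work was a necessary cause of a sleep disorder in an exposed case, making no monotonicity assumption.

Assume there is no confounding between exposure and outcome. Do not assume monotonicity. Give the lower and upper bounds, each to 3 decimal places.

Let p₁ = 0.559, p₀ = 0.478.
Under exogeneity alone the bounds on PN are max{0,(p₁−p₀)/p₁} ≤ PN ≤ min{1,(1−p₀)/p₁}.
  lower = (p₁ − p₀)/p₁ = 0.081 / 0.559 ≈ 0.1449
  upper = min{1, (1 − p₀)/p₁} = 0.522 / 0.559 ≈ 0.9338

0.145 ≤ PN ≤ 0.934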